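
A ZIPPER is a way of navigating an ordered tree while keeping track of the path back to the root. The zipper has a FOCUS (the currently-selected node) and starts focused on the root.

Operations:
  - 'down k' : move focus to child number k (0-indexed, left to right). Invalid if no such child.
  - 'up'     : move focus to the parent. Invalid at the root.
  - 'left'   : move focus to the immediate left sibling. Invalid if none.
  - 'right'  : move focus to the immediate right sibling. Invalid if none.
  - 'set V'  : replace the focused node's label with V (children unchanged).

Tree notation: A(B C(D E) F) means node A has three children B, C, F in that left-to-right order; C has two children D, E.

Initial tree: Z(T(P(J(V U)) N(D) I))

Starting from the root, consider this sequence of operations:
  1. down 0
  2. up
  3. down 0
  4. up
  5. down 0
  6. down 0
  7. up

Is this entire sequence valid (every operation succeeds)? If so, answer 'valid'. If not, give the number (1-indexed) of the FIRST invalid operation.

Answer: valid

Derivation:
Step 1 (down 0): focus=T path=0 depth=1 children=['P', 'N', 'I'] left=[] right=[] parent=Z
Step 2 (up): focus=Z path=root depth=0 children=['T'] (at root)
Step 3 (down 0): focus=T path=0 depth=1 children=['P', 'N', 'I'] left=[] right=[] parent=Z
Step 4 (up): focus=Z path=root depth=0 children=['T'] (at root)
Step 5 (down 0): focus=T path=0 depth=1 children=['P', 'N', 'I'] left=[] right=[] parent=Z
Step 6 (down 0): focus=P path=0/0 depth=2 children=['J'] left=[] right=['N', 'I'] parent=T
Step 7 (up): focus=T path=0 depth=1 children=['P', 'N', 'I'] left=[] right=[] parent=Z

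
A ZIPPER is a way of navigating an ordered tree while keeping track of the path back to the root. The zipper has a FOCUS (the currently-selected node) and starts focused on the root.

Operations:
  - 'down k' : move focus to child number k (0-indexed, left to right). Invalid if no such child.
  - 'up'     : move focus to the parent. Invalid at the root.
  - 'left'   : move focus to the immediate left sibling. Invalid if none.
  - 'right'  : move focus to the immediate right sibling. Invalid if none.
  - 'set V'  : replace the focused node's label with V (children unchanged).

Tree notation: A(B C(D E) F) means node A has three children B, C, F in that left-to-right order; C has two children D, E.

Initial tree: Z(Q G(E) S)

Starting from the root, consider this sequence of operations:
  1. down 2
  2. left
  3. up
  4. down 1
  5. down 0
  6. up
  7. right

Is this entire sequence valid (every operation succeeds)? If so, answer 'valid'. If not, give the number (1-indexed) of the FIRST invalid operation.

Step 1 (down 2): focus=S path=2 depth=1 children=[] left=['Q', 'G'] right=[] parent=Z
Step 2 (left): focus=G path=1 depth=1 children=['E'] left=['Q'] right=['S'] parent=Z
Step 3 (up): focus=Z path=root depth=0 children=['Q', 'G', 'S'] (at root)
Step 4 (down 1): focus=G path=1 depth=1 children=['E'] left=['Q'] right=['S'] parent=Z
Step 5 (down 0): focus=E path=1/0 depth=2 children=[] left=[] right=[] parent=G
Step 6 (up): focus=G path=1 depth=1 children=['E'] left=['Q'] right=['S'] parent=Z
Step 7 (right): focus=S path=2 depth=1 children=[] left=['Q', 'G'] right=[] parent=Z

Answer: valid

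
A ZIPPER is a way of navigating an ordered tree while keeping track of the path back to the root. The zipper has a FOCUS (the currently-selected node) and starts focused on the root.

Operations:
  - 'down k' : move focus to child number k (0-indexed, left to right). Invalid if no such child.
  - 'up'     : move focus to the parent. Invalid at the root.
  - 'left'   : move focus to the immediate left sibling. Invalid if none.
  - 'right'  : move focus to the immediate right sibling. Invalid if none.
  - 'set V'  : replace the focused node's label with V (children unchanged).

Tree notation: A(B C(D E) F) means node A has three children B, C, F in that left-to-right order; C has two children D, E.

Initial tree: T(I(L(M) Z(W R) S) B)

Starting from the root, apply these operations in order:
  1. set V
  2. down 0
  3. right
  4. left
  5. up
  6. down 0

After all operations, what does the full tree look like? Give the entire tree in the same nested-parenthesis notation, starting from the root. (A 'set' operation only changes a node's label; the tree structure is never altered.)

Step 1 (set V): focus=V path=root depth=0 children=['I', 'B'] (at root)
Step 2 (down 0): focus=I path=0 depth=1 children=['L', 'Z', 'S'] left=[] right=['B'] parent=V
Step 3 (right): focus=B path=1 depth=1 children=[] left=['I'] right=[] parent=V
Step 4 (left): focus=I path=0 depth=1 children=['L', 'Z', 'S'] left=[] right=['B'] parent=V
Step 5 (up): focus=V path=root depth=0 children=['I', 'B'] (at root)
Step 6 (down 0): focus=I path=0 depth=1 children=['L', 'Z', 'S'] left=[] right=['B'] parent=V

Answer: V(I(L(M) Z(W R) S) B)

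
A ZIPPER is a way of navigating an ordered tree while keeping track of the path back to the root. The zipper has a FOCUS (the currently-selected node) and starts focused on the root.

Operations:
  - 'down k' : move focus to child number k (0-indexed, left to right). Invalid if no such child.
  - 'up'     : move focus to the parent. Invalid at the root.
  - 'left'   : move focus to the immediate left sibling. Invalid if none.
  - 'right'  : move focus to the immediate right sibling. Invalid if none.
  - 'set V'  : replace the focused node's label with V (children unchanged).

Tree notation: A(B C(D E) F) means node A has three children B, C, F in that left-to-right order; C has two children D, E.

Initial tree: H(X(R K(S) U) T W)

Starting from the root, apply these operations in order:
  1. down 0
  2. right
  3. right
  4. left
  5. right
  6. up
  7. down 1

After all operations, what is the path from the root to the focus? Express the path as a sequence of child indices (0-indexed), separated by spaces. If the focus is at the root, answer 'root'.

Step 1 (down 0): focus=X path=0 depth=1 children=['R', 'K', 'U'] left=[] right=['T', 'W'] parent=H
Step 2 (right): focus=T path=1 depth=1 children=[] left=['X'] right=['W'] parent=H
Step 3 (right): focus=W path=2 depth=1 children=[] left=['X', 'T'] right=[] parent=H
Step 4 (left): focus=T path=1 depth=1 children=[] left=['X'] right=['W'] parent=H
Step 5 (right): focus=W path=2 depth=1 children=[] left=['X', 'T'] right=[] parent=H
Step 6 (up): focus=H path=root depth=0 children=['X', 'T', 'W'] (at root)
Step 7 (down 1): focus=T path=1 depth=1 children=[] left=['X'] right=['W'] parent=H

Answer: 1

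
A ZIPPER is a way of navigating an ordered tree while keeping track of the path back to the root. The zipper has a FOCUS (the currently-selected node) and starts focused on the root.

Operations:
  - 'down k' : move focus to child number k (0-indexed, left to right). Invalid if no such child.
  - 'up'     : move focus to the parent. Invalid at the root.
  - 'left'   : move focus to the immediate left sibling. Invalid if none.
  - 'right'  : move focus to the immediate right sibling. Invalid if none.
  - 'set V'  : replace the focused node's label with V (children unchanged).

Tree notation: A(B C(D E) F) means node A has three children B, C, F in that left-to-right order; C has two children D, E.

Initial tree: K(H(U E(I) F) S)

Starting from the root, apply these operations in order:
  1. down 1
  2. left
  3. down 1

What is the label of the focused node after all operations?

Answer: E

Derivation:
Step 1 (down 1): focus=S path=1 depth=1 children=[] left=['H'] right=[] parent=K
Step 2 (left): focus=H path=0 depth=1 children=['U', 'E', 'F'] left=[] right=['S'] parent=K
Step 3 (down 1): focus=E path=0/1 depth=2 children=['I'] left=['U'] right=['F'] parent=H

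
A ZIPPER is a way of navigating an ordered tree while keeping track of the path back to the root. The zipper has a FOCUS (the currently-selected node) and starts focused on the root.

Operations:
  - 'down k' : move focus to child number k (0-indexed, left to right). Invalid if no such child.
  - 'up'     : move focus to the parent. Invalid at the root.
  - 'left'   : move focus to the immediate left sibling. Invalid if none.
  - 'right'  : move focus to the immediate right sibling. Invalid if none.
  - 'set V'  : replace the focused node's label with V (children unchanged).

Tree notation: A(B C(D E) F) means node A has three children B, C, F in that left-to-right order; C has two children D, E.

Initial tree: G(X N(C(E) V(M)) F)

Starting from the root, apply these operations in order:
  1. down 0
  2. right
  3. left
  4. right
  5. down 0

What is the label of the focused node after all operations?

Answer: C

Derivation:
Step 1 (down 0): focus=X path=0 depth=1 children=[] left=[] right=['N', 'F'] parent=G
Step 2 (right): focus=N path=1 depth=1 children=['C', 'V'] left=['X'] right=['F'] parent=G
Step 3 (left): focus=X path=0 depth=1 children=[] left=[] right=['N', 'F'] parent=G
Step 4 (right): focus=N path=1 depth=1 children=['C', 'V'] left=['X'] right=['F'] parent=G
Step 5 (down 0): focus=C path=1/0 depth=2 children=['E'] left=[] right=['V'] parent=N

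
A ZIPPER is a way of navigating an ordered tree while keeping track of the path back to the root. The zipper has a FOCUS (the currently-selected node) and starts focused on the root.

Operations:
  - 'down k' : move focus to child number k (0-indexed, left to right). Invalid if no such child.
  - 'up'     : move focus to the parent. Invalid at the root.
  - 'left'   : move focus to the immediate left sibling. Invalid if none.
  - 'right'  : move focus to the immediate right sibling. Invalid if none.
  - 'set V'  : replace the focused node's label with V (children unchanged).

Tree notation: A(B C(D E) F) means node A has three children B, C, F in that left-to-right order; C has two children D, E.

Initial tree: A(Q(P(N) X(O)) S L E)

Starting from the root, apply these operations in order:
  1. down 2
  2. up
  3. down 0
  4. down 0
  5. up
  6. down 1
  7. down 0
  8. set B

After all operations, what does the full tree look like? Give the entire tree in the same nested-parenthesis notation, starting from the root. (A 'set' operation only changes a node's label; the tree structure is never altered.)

Step 1 (down 2): focus=L path=2 depth=1 children=[] left=['Q', 'S'] right=['E'] parent=A
Step 2 (up): focus=A path=root depth=0 children=['Q', 'S', 'L', 'E'] (at root)
Step 3 (down 0): focus=Q path=0 depth=1 children=['P', 'X'] left=[] right=['S', 'L', 'E'] parent=A
Step 4 (down 0): focus=P path=0/0 depth=2 children=['N'] left=[] right=['X'] parent=Q
Step 5 (up): focus=Q path=0 depth=1 children=['P', 'X'] left=[] right=['S', 'L', 'E'] parent=A
Step 6 (down 1): focus=X path=0/1 depth=2 children=['O'] left=['P'] right=[] parent=Q
Step 7 (down 0): focus=O path=0/1/0 depth=3 children=[] left=[] right=[] parent=X
Step 8 (set B): focus=B path=0/1/0 depth=3 children=[] left=[] right=[] parent=X

Answer: A(Q(P(N) X(B)) S L E)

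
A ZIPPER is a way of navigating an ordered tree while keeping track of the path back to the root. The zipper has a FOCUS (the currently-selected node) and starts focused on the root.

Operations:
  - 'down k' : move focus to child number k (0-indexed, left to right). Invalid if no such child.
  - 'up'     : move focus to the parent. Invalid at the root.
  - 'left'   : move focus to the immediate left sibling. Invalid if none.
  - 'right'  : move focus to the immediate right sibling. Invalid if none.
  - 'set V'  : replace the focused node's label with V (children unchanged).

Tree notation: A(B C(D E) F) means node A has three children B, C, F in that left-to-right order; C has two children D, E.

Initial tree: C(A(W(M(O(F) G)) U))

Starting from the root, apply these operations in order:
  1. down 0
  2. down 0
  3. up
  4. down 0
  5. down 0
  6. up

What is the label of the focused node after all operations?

Answer: W

Derivation:
Step 1 (down 0): focus=A path=0 depth=1 children=['W', 'U'] left=[] right=[] parent=C
Step 2 (down 0): focus=W path=0/0 depth=2 children=['M'] left=[] right=['U'] parent=A
Step 3 (up): focus=A path=0 depth=1 children=['W', 'U'] left=[] right=[] parent=C
Step 4 (down 0): focus=W path=0/0 depth=2 children=['M'] left=[] right=['U'] parent=A
Step 5 (down 0): focus=M path=0/0/0 depth=3 children=['O', 'G'] left=[] right=[] parent=W
Step 6 (up): focus=W path=0/0 depth=2 children=['M'] left=[] right=['U'] parent=A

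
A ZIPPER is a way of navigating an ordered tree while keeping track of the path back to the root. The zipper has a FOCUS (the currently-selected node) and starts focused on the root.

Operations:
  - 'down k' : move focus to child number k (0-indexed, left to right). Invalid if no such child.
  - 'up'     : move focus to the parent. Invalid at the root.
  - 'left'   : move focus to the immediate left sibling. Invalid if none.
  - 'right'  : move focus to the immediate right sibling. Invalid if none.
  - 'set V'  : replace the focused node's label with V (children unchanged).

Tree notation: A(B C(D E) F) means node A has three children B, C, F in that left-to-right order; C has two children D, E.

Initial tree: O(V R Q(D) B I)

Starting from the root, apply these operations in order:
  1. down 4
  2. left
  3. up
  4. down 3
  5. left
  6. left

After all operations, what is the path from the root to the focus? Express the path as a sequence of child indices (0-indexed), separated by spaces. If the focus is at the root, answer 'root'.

Answer: 1

Derivation:
Step 1 (down 4): focus=I path=4 depth=1 children=[] left=['V', 'R', 'Q', 'B'] right=[] parent=O
Step 2 (left): focus=B path=3 depth=1 children=[] left=['V', 'R', 'Q'] right=['I'] parent=O
Step 3 (up): focus=O path=root depth=0 children=['V', 'R', 'Q', 'B', 'I'] (at root)
Step 4 (down 3): focus=B path=3 depth=1 children=[] left=['V', 'R', 'Q'] right=['I'] parent=O
Step 5 (left): focus=Q path=2 depth=1 children=['D'] left=['V', 'R'] right=['B', 'I'] parent=O
Step 6 (left): focus=R path=1 depth=1 children=[] left=['V'] right=['Q', 'B', 'I'] parent=O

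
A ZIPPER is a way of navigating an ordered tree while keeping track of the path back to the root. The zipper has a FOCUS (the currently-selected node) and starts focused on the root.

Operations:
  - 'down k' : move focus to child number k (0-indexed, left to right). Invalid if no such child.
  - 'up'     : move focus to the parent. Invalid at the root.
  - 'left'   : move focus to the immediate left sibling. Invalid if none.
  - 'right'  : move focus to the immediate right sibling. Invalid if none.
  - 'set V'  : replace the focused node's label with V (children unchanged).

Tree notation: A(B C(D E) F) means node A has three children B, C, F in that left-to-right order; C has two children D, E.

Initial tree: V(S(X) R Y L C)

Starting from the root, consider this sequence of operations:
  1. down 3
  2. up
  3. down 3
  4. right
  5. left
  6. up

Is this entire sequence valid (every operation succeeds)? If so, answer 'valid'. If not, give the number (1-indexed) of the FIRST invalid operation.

Step 1 (down 3): focus=L path=3 depth=1 children=[] left=['S', 'R', 'Y'] right=['C'] parent=V
Step 2 (up): focus=V path=root depth=0 children=['S', 'R', 'Y', 'L', 'C'] (at root)
Step 3 (down 3): focus=L path=3 depth=1 children=[] left=['S', 'R', 'Y'] right=['C'] parent=V
Step 4 (right): focus=C path=4 depth=1 children=[] left=['S', 'R', 'Y', 'L'] right=[] parent=V
Step 5 (left): focus=L path=3 depth=1 children=[] left=['S', 'R', 'Y'] right=['C'] parent=V
Step 6 (up): focus=V path=root depth=0 children=['S', 'R', 'Y', 'L', 'C'] (at root)

Answer: valid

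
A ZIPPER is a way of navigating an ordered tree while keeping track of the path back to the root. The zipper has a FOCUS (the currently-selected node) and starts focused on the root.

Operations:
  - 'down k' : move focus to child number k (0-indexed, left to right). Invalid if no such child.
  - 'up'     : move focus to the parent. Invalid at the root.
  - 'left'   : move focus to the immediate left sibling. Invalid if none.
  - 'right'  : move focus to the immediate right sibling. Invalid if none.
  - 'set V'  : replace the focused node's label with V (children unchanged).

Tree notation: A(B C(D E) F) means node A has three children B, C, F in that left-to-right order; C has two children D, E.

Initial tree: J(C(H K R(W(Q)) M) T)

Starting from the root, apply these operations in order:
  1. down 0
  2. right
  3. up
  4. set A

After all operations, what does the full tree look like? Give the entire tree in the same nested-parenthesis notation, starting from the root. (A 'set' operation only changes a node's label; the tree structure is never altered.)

Step 1 (down 0): focus=C path=0 depth=1 children=['H', 'K', 'R', 'M'] left=[] right=['T'] parent=J
Step 2 (right): focus=T path=1 depth=1 children=[] left=['C'] right=[] parent=J
Step 3 (up): focus=J path=root depth=0 children=['C', 'T'] (at root)
Step 4 (set A): focus=A path=root depth=0 children=['C', 'T'] (at root)

Answer: A(C(H K R(W(Q)) M) T)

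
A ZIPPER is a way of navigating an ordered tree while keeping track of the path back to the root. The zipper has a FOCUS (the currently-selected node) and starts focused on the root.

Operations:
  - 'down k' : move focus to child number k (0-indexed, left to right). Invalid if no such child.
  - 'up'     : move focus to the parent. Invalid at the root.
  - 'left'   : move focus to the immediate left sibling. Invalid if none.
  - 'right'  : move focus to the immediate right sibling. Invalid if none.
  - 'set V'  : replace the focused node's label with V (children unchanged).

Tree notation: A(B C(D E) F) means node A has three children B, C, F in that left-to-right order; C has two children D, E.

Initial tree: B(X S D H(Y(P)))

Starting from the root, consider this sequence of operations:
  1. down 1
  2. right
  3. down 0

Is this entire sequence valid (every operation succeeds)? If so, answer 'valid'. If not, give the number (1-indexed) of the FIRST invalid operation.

Step 1 (down 1): focus=S path=1 depth=1 children=[] left=['X'] right=['D', 'H'] parent=B
Step 2 (right): focus=D path=2 depth=1 children=[] left=['X', 'S'] right=['H'] parent=B
Step 3 (down 0): INVALID

Answer: 3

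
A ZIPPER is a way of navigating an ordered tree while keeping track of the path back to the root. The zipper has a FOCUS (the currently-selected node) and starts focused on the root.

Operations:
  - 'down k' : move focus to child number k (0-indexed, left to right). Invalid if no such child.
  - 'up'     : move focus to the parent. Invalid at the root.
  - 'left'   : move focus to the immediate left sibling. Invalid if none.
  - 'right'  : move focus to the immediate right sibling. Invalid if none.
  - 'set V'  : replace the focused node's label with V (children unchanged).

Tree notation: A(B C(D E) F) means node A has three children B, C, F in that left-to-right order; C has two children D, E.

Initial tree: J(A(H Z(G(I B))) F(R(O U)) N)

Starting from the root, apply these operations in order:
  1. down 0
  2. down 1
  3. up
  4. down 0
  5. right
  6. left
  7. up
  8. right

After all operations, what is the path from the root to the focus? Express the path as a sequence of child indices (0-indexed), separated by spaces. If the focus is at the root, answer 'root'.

Answer: 1

Derivation:
Step 1 (down 0): focus=A path=0 depth=1 children=['H', 'Z'] left=[] right=['F', 'N'] parent=J
Step 2 (down 1): focus=Z path=0/1 depth=2 children=['G'] left=['H'] right=[] parent=A
Step 3 (up): focus=A path=0 depth=1 children=['H', 'Z'] left=[] right=['F', 'N'] parent=J
Step 4 (down 0): focus=H path=0/0 depth=2 children=[] left=[] right=['Z'] parent=A
Step 5 (right): focus=Z path=0/1 depth=2 children=['G'] left=['H'] right=[] parent=A
Step 6 (left): focus=H path=0/0 depth=2 children=[] left=[] right=['Z'] parent=A
Step 7 (up): focus=A path=0 depth=1 children=['H', 'Z'] left=[] right=['F', 'N'] parent=J
Step 8 (right): focus=F path=1 depth=1 children=['R'] left=['A'] right=['N'] parent=J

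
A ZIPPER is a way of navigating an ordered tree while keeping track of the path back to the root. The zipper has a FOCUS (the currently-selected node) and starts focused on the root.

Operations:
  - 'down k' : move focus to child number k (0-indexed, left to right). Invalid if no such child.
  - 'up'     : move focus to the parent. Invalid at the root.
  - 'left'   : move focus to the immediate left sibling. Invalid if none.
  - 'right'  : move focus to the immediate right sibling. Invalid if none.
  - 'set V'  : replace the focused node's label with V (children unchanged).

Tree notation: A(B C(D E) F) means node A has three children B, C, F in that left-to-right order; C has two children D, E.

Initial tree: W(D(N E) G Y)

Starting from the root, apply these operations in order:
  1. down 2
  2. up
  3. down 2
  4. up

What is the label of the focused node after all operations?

Step 1 (down 2): focus=Y path=2 depth=1 children=[] left=['D', 'G'] right=[] parent=W
Step 2 (up): focus=W path=root depth=0 children=['D', 'G', 'Y'] (at root)
Step 3 (down 2): focus=Y path=2 depth=1 children=[] left=['D', 'G'] right=[] parent=W
Step 4 (up): focus=W path=root depth=0 children=['D', 'G', 'Y'] (at root)

Answer: W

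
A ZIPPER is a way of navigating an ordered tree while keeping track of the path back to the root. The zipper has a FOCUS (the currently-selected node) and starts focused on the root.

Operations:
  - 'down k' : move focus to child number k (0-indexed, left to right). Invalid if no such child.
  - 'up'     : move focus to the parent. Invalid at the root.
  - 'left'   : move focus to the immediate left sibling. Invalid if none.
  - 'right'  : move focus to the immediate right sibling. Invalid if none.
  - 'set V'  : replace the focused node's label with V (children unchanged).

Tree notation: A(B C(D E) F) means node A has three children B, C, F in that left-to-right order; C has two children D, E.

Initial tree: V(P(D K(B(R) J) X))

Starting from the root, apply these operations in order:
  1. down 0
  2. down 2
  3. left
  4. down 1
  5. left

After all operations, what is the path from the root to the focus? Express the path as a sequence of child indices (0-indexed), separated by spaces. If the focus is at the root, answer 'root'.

Answer: 0 1 0

Derivation:
Step 1 (down 0): focus=P path=0 depth=1 children=['D', 'K', 'X'] left=[] right=[] parent=V
Step 2 (down 2): focus=X path=0/2 depth=2 children=[] left=['D', 'K'] right=[] parent=P
Step 3 (left): focus=K path=0/1 depth=2 children=['B', 'J'] left=['D'] right=['X'] parent=P
Step 4 (down 1): focus=J path=0/1/1 depth=3 children=[] left=['B'] right=[] parent=K
Step 5 (left): focus=B path=0/1/0 depth=3 children=['R'] left=[] right=['J'] parent=K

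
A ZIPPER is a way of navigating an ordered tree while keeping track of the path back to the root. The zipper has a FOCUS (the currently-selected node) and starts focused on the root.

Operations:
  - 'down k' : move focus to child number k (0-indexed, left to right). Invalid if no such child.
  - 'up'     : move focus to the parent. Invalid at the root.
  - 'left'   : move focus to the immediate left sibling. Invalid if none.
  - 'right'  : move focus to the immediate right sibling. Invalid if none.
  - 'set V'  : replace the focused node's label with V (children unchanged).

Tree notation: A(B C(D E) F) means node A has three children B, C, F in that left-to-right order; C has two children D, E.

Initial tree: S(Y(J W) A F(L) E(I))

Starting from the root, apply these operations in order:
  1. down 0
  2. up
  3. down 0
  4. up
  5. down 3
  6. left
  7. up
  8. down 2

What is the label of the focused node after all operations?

Answer: F

Derivation:
Step 1 (down 0): focus=Y path=0 depth=1 children=['J', 'W'] left=[] right=['A', 'F', 'E'] parent=S
Step 2 (up): focus=S path=root depth=0 children=['Y', 'A', 'F', 'E'] (at root)
Step 3 (down 0): focus=Y path=0 depth=1 children=['J', 'W'] left=[] right=['A', 'F', 'E'] parent=S
Step 4 (up): focus=S path=root depth=0 children=['Y', 'A', 'F', 'E'] (at root)
Step 5 (down 3): focus=E path=3 depth=1 children=['I'] left=['Y', 'A', 'F'] right=[] parent=S
Step 6 (left): focus=F path=2 depth=1 children=['L'] left=['Y', 'A'] right=['E'] parent=S
Step 7 (up): focus=S path=root depth=0 children=['Y', 'A', 'F', 'E'] (at root)
Step 8 (down 2): focus=F path=2 depth=1 children=['L'] left=['Y', 'A'] right=['E'] parent=S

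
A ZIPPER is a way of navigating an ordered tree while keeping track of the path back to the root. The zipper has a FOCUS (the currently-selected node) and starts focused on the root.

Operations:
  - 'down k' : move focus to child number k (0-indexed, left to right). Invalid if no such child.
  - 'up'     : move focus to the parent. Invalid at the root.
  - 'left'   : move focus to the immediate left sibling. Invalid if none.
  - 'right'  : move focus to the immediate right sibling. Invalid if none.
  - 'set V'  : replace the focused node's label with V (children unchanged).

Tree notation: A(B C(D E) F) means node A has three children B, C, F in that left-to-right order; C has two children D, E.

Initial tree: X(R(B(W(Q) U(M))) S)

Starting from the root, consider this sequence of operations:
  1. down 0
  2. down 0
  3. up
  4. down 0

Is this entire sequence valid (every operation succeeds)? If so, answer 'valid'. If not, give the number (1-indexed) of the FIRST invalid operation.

Answer: valid

Derivation:
Step 1 (down 0): focus=R path=0 depth=1 children=['B'] left=[] right=['S'] parent=X
Step 2 (down 0): focus=B path=0/0 depth=2 children=['W', 'U'] left=[] right=[] parent=R
Step 3 (up): focus=R path=0 depth=1 children=['B'] left=[] right=['S'] parent=X
Step 4 (down 0): focus=B path=0/0 depth=2 children=['W', 'U'] left=[] right=[] parent=R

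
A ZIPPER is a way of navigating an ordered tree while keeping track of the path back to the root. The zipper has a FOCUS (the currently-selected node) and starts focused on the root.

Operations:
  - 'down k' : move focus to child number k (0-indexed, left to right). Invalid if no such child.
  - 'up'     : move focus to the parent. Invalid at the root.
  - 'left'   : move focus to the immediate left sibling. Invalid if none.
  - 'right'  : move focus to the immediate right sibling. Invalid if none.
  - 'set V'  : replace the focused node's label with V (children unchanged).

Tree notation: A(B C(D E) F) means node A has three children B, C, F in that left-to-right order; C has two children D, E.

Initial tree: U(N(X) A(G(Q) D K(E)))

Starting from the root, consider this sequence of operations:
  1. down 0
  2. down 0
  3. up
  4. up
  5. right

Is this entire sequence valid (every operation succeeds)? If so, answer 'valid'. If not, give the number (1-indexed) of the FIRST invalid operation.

Step 1 (down 0): focus=N path=0 depth=1 children=['X'] left=[] right=['A'] parent=U
Step 2 (down 0): focus=X path=0/0 depth=2 children=[] left=[] right=[] parent=N
Step 3 (up): focus=N path=0 depth=1 children=['X'] left=[] right=['A'] parent=U
Step 4 (up): focus=U path=root depth=0 children=['N', 'A'] (at root)
Step 5 (right): INVALID

Answer: 5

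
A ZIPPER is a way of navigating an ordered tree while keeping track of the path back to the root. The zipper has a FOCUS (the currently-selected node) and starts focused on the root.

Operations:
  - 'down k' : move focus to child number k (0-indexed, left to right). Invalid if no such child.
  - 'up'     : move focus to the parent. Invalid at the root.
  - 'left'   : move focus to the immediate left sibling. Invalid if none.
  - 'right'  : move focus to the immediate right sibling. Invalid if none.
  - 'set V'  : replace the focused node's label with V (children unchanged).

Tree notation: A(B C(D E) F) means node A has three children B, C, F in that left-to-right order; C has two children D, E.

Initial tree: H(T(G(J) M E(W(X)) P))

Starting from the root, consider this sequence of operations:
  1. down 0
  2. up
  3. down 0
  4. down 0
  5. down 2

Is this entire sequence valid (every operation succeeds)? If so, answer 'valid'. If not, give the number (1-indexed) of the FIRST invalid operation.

Answer: 5

Derivation:
Step 1 (down 0): focus=T path=0 depth=1 children=['G', 'M', 'E', 'P'] left=[] right=[] parent=H
Step 2 (up): focus=H path=root depth=0 children=['T'] (at root)
Step 3 (down 0): focus=T path=0 depth=1 children=['G', 'M', 'E', 'P'] left=[] right=[] parent=H
Step 4 (down 0): focus=G path=0/0 depth=2 children=['J'] left=[] right=['M', 'E', 'P'] parent=T
Step 5 (down 2): INVALID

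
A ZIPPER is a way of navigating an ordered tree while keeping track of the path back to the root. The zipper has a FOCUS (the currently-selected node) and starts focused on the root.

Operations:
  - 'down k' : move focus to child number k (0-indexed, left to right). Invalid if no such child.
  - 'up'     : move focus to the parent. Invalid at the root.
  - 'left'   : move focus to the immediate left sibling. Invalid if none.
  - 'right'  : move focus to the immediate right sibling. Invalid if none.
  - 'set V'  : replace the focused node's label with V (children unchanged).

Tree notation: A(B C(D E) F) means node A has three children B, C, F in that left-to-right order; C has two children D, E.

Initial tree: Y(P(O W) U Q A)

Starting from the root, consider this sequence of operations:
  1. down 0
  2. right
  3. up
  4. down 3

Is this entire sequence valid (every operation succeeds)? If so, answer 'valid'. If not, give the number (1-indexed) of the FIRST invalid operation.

Answer: valid

Derivation:
Step 1 (down 0): focus=P path=0 depth=1 children=['O', 'W'] left=[] right=['U', 'Q', 'A'] parent=Y
Step 2 (right): focus=U path=1 depth=1 children=[] left=['P'] right=['Q', 'A'] parent=Y
Step 3 (up): focus=Y path=root depth=0 children=['P', 'U', 'Q', 'A'] (at root)
Step 4 (down 3): focus=A path=3 depth=1 children=[] left=['P', 'U', 'Q'] right=[] parent=Y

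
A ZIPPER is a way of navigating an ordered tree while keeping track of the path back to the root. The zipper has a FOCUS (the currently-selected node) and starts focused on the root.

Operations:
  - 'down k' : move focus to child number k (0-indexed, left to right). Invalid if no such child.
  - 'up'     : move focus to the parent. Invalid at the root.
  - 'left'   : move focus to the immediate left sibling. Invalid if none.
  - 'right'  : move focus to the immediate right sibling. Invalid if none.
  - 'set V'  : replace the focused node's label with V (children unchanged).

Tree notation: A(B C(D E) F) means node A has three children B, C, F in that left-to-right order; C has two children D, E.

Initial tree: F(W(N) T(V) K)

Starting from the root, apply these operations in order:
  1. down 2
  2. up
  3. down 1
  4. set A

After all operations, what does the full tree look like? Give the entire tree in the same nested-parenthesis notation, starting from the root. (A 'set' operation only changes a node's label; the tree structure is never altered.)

Step 1 (down 2): focus=K path=2 depth=1 children=[] left=['W', 'T'] right=[] parent=F
Step 2 (up): focus=F path=root depth=0 children=['W', 'T', 'K'] (at root)
Step 3 (down 1): focus=T path=1 depth=1 children=['V'] left=['W'] right=['K'] parent=F
Step 4 (set A): focus=A path=1 depth=1 children=['V'] left=['W'] right=['K'] parent=F

Answer: F(W(N) A(V) K)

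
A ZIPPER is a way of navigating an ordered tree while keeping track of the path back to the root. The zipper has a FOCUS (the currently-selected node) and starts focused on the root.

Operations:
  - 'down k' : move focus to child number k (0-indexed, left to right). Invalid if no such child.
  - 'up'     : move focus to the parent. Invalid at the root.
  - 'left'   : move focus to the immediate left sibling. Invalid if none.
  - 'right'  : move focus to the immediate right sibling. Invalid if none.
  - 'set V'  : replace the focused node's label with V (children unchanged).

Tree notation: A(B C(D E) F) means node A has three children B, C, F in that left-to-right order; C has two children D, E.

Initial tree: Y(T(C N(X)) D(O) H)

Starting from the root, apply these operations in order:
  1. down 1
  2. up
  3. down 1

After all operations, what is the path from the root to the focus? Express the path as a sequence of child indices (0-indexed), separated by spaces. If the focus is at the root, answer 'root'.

Step 1 (down 1): focus=D path=1 depth=1 children=['O'] left=['T'] right=['H'] parent=Y
Step 2 (up): focus=Y path=root depth=0 children=['T', 'D', 'H'] (at root)
Step 3 (down 1): focus=D path=1 depth=1 children=['O'] left=['T'] right=['H'] parent=Y

Answer: 1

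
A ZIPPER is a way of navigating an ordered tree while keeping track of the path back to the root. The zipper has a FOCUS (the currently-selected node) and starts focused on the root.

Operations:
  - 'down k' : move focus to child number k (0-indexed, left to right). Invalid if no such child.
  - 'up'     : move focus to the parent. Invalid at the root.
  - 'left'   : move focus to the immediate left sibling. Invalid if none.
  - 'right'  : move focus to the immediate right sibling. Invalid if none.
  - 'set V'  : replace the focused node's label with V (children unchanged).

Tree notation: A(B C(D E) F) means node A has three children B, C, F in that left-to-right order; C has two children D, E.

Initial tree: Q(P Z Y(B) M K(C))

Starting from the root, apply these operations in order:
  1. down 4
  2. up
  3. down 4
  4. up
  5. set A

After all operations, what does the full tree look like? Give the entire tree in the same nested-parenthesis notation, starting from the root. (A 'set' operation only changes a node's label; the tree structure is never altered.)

Answer: A(P Z Y(B) M K(C))

Derivation:
Step 1 (down 4): focus=K path=4 depth=1 children=['C'] left=['P', 'Z', 'Y', 'M'] right=[] parent=Q
Step 2 (up): focus=Q path=root depth=0 children=['P', 'Z', 'Y', 'M', 'K'] (at root)
Step 3 (down 4): focus=K path=4 depth=1 children=['C'] left=['P', 'Z', 'Y', 'M'] right=[] parent=Q
Step 4 (up): focus=Q path=root depth=0 children=['P', 'Z', 'Y', 'M', 'K'] (at root)
Step 5 (set A): focus=A path=root depth=0 children=['P', 'Z', 'Y', 'M', 'K'] (at root)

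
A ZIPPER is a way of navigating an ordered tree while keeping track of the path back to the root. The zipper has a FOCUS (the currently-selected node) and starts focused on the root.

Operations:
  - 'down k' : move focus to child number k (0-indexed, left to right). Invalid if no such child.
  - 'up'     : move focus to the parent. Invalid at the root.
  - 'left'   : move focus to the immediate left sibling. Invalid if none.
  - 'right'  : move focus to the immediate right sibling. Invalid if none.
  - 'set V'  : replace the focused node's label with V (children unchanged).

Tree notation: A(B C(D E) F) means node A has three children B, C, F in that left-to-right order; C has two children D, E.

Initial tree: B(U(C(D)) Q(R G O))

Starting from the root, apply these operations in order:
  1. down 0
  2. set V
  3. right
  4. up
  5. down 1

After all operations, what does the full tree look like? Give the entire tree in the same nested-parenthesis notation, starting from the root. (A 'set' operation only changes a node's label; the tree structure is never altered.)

Answer: B(V(C(D)) Q(R G O))

Derivation:
Step 1 (down 0): focus=U path=0 depth=1 children=['C'] left=[] right=['Q'] parent=B
Step 2 (set V): focus=V path=0 depth=1 children=['C'] left=[] right=['Q'] parent=B
Step 3 (right): focus=Q path=1 depth=1 children=['R', 'G', 'O'] left=['V'] right=[] parent=B
Step 4 (up): focus=B path=root depth=0 children=['V', 'Q'] (at root)
Step 5 (down 1): focus=Q path=1 depth=1 children=['R', 'G', 'O'] left=['V'] right=[] parent=B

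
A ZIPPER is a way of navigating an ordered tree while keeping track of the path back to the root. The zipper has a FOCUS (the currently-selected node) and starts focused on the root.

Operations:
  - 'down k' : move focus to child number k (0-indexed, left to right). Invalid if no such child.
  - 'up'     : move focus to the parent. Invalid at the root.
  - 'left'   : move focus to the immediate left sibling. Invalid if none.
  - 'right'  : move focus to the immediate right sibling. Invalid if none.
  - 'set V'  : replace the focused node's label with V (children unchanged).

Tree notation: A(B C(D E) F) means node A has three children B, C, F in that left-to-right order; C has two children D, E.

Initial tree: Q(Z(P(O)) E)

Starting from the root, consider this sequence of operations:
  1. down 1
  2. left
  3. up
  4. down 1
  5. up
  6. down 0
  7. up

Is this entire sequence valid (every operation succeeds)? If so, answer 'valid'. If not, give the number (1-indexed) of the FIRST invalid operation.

Answer: valid

Derivation:
Step 1 (down 1): focus=E path=1 depth=1 children=[] left=['Z'] right=[] parent=Q
Step 2 (left): focus=Z path=0 depth=1 children=['P'] left=[] right=['E'] parent=Q
Step 3 (up): focus=Q path=root depth=0 children=['Z', 'E'] (at root)
Step 4 (down 1): focus=E path=1 depth=1 children=[] left=['Z'] right=[] parent=Q
Step 5 (up): focus=Q path=root depth=0 children=['Z', 'E'] (at root)
Step 6 (down 0): focus=Z path=0 depth=1 children=['P'] left=[] right=['E'] parent=Q
Step 7 (up): focus=Q path=root depth=0 children=['Z', 'E'] (at root)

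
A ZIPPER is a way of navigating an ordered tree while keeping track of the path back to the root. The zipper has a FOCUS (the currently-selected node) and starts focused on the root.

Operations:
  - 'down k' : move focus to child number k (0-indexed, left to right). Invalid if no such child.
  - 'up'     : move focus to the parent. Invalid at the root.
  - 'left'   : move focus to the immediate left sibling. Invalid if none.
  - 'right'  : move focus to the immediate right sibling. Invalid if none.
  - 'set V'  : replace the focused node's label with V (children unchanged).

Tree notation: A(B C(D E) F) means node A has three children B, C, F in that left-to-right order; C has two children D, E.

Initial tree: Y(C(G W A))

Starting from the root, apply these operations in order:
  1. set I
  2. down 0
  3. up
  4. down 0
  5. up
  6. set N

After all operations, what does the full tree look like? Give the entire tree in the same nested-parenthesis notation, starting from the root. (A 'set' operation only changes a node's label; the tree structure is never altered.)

Step 1 (set I): focus=I path=root depth=0 children=['C'] (at root)
Step 2 (down 0): focus=C path=0 depth=1 children=['G', 'W', 'A'] left=[] right=[] parent=I
Step 3 (up): focus=I path=root depth=0 children=['C'] (at root)
Step 4 (down 0): focus=C path=0 depth=1 children=['G', 'W', 'A'] left=[] right=[] parent=I
Step 5 (up): focus=I path=root depth=0 children=['C'] (at root)
Step 6 (set N): focus=N path=root depth=0 children=['C'] (at root)

Answer: N(C(G W A))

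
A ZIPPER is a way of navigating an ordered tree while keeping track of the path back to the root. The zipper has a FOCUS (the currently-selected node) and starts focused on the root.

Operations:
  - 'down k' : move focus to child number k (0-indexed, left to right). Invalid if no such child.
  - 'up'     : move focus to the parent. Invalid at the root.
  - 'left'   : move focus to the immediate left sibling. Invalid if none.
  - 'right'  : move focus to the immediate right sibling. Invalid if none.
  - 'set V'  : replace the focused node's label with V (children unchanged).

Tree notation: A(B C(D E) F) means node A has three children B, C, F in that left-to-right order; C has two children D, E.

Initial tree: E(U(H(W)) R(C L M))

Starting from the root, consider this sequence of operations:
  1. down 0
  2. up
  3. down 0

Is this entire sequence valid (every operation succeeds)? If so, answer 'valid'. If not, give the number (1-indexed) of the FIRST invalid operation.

Answer: valid

Derivation:
Step 1 (down 0): focus=U path=0 depth=1 children=['H'] left=[] right=['R'] parent=E
Step 2 (up): focus=E path=root depth=0 children=['U', 'R'] (at root)
Step 3 (down 0): focus=U path=0 depth=1 children=['H'] left=[] right=['R'] parent=E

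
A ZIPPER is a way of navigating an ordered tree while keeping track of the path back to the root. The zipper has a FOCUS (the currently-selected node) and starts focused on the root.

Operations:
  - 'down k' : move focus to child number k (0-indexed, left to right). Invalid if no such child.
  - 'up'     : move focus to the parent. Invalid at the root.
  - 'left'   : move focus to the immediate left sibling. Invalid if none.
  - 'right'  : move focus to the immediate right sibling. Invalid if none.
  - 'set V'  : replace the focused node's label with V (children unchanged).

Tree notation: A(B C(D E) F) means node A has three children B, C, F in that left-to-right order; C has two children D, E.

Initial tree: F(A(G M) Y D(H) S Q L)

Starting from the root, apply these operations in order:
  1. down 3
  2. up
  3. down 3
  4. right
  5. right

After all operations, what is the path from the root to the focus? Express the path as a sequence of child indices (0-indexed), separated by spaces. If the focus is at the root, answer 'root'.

Step 1 (down 3): focus=S path=3 depth=1 children=[] left=['A', 'Y', 'D'] right=['Q', 'L'] parent=F
Step 2 (up): focus=F path=root depth=0 children=['A', 'Y', 'D', 'S', 'Q', 'L'] (at root)
Step 3 (down 3): focus=S path=3 depth=1 children=[] left=['A', 'Y', 'D'] right=['Q', 'L'] parent=F
Step 4 (right): focus=Q path=4 depth=1 children=[] left=['A', 'Y', 'D', 'S'] right=['L'] parent=F
Step 5 (right): focus=L path=5 depth=1 children=[] left=['A', 'Y', 'D', 'S', 'Q'] right=[] parent=F

Answer: 5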